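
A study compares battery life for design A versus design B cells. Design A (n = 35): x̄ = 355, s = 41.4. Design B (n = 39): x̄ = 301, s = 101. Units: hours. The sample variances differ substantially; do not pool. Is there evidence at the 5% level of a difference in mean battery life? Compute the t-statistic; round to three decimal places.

3.064

Let group 1 = design A, group 2 = design B. H0: μ_1 = μ_2; H1: μ_1 ≠ μ_2 (Welch's two-sample t-test, two-sided).
t = (x̄_1 − x̄_2)/√(s_1²/n_1 + s_2²/n_2) = (355 − 301)/√(41.4²/35 + 101²/39) = 3.064
Welch–Satterthwaite df ≈ 51.54
Two-sided p-value ≈ 0.003
Since p ≈ 0.003 < α = 0.05, reject H0; the data support H1.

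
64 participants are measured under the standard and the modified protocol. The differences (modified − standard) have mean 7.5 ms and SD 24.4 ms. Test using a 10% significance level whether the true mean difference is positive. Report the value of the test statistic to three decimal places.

2.459

H0: μ_d = 0; H1: μ_d > 0 (paired t-test on the differences, right-tailed).
t = d̄/(s_d/√n) = 7.5/(24.4/√64) = 2.459
df = n − 1 = 63
p-value = P(T ≥ 2.459) ≈ 0.008
Since p ≈ 0.008 < α = 0.1, reject H0; the data support H1.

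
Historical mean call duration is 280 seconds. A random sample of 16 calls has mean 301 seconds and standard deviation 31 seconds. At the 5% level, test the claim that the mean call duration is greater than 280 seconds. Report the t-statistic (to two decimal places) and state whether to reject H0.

t = 2.71; reject H0

H0: μ = 280; H1: μ > 280 (one-sample t-test, right-tailed).
t = (x̄ − μ₀)/(s/√n) = (301 − 280)/(31/√16) = 2.71
df = n − 1 = 15
p-value = P(T ≥ 2.71) ≈ 0.008
Since p ≈ 0.008 < α = 0.05, reject H0; the data support H1.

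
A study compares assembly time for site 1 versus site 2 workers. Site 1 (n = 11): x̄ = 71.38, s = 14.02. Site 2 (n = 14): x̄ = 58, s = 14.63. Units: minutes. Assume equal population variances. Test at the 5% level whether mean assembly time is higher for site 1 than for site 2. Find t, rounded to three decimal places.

2.311

Let group 1 = site 1, group 2 = site 2. H0: μ_1 = μ_2; H1: μ_1 > μ_2 (two-sample pooled-variance t-test, right-tailed).
s_p² = [(11−1)·14.02² + (14−1)·14.63²]/(11+14−2) = 206.438
t = (71.38 − 58)/√[206.438·(1/11 + 1/14)] = 2.311
df = n₁ + n₂ − 2 = 23
p-value = P(T ≥ 2.311) ≈ 0.0151
Since p ≈ 0.0151 < α = 0.05, reject H0; the data support H1.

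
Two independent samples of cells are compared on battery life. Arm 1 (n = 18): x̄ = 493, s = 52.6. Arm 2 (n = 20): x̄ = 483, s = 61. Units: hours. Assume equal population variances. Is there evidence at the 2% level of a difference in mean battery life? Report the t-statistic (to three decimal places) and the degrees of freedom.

Let group 1 = arm 1, group 2 = arm 2. H0: μ_1 = μ_2; H1: μ_1 ≠ μ_2 (two-sample pooled-variance t-test, two-sided).
s_p² = [(18−1)·52.6² + (20−1)·61²]/(18+20−2) = 3270.39
t = (493 − 483)/√[3270.39·(1/18 + 1/20)] = 0.538
df = n₁ + n₂ − 2 = 36
Two-sided p-value ≈ 0.5937
Since p ≈ 0.5937 > α = 0.02, fail to reject H0; the data do not provide sufficient evidence against H0.

t = 0.538, df = 36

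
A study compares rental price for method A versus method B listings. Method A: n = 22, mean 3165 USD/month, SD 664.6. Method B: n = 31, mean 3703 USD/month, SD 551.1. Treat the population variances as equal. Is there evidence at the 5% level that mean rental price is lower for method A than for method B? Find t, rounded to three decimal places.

Let group 1 = method A, group 2 = method B. H0: μ_1 = μ_2; H1: μ_1 < μ_2 (two-sample pooled-variance t-test, left-tailed).
s_p² = [(22−1)·664.6² + (31−1)·551.1²]/(22+31−2) = 360527
t = (3165 − 3703)/√[360527·(1/22 + 1/31)] = -3.214
df = n₁ + n₂ − 2 = 51
p-value = P(T ≤ -3.214) ≈ 0.0011
Since p ≈ 0.0011 < α = 0.05, reject H0; the evidence is statistically significant.

-3.214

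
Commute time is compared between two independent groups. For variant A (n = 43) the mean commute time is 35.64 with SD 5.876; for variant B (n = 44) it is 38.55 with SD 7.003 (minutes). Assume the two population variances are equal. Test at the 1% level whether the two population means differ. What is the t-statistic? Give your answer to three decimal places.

Let group 1 = variant A, group 2 = variant B. H0: μ_1 = μ_2; H1: μ_1 ≠ μ_2 (two-sample pooled-variance t-test, two-sided).
s_p² = [(43−1)·5.876² + (44−1)·7.003²]/(43+44−2) = 41.8701
t = (35.64 − 38.55)/√[41.8701·(1/43 + 1/44)] = -2.097
df = n₁ + n₂ − 2 = 85
Two-sided p-value ≈ 0.039
Since p ≈ 0.039 > α = 0.01, fail to reject H0; the evidence is not statistically significant.

-2.097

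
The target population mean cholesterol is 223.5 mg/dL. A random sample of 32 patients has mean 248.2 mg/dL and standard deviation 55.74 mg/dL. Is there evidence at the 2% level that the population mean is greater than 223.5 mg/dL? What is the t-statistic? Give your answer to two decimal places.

H0: μ = 223.5; H1: μ > 223.5 (one-sample t-test, right-tailed).
t = (x̄ − μ₀)/(s/√n) = (248.2 − 223.5)/(55.74/√32) = 2.51
df = n − 1 = 31
p-value = P(T ≥ 2.51) ≈ 0.0088
Since p ≈ 0.0088 < α = 0.02, reject H0; the data support H1.

2.51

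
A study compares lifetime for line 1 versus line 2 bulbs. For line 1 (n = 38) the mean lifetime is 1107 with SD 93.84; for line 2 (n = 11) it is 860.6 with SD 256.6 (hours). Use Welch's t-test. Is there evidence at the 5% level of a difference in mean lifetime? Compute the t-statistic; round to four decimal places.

Let group 1 = line 1, group 2 = line 2. H0: μ_1 = μ_2; H1: μ_1 ≠ μ_2 (Welch's two-sample t-test, two-sided).
t = (x̄_1 − x̄_2)/√(s_1²/n_1 + s_2²/n_2) = (1107 − 860.6)/√(93.84²/38 + 256.6²/11) = 3.1249
Welch–Satterthwaite df ≈ 10.78
Two-sided p-value ≈ 0.0099
Since p ≈ 0.0099 < α = 0.05, reject H0; the data support H1.

3.1249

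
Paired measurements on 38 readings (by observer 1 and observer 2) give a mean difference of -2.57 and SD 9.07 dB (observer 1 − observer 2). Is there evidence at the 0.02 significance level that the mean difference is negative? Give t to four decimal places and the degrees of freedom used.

t = -1.7467, df = 37

H0: μ_d = 0; H1: μ_d < 0 (paired t-test on the differences, left-tailed).
t = d̄/(s_d/√n) = -2.57/(9.07/√38) = -1.7467
df = n − 1 = 37
p-value = P(T ≤ -1.7467) ≈ 0.044
Since p ≈ 0.044 > α = 0.02, fail to reject H0; the evidence is not statistically significant.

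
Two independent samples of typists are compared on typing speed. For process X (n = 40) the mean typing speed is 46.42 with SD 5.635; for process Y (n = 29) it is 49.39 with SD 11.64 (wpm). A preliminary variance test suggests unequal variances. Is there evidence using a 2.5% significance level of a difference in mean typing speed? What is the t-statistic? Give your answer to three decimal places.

-1.270

Let group 1 = process X, group 2 = process Y. H0: μ_1 = μ_2; H1: μ_1 ≠ μ_2 (Welch's two-sample t-test, two-sided).
t = (x̄_1 − x̄_2)/√(s_1²/n_1 + s_2²/n_2) = (46.42 − 49.39)/√(5.635²/40 + 11.64²/29) = -1.270
Welch–Satterthwaite df ≈ 37.55
Two-sided p-value ≈ 0.2118
Since p ≈ 0.2118 > α = 0.025, fail to reject H0; the evidence is not statistically significant.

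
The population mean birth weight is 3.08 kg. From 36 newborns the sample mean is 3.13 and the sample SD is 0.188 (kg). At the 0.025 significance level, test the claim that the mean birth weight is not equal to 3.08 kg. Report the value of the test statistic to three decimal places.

H0: μ = 3.08; H1: μ ≠ 3.08 (one-sample t-test, two-sided).
t = (x̄ − μ₀)/(s/√n) = (3.13 − 3.08)/(0.188/√36) = 1.596
df = n − 1 = 35
Two-sided p-value ≈ 0.1195
Since p ≈ 0.1195 > α = 0.025, fail to reject H0; the data do not provide sufficient evidence against H0.

1.596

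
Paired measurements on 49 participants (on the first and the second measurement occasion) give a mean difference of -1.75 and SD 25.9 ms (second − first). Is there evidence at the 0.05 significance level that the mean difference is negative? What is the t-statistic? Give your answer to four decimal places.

-0.4730

H0: μ_d = 0; H1: μ_d < 0 (paired t-test on the differences, left-tailed).
t = d̄/(s_d/√n) = -1.75/(25.9/√49) = -0.4730
df = n − 1 = 48
p-value = P(T ≤ -0.4730) ≈ 0.3192
Since p ≈ 0.3192 > α = 0.05, fail to reject H0; the data do not provide sufficient evidence against H0.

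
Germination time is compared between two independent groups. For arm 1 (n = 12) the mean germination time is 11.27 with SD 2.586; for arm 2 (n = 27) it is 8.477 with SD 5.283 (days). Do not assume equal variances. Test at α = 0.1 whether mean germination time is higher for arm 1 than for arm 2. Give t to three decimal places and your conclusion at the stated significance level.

t = 2.214; reject H0

Let group 1 = arm 1, group 2 = arm 2. H0: μ_1 = μ_2; H1: μ_1 > μ_2 (Welch's two-sample t-test, right-tailed).
t = (x̄_1 − x̄_2)/√(s_1²/n_1 + s_2²/n_2) = (11.27 − 8.477)/√(2.586²/12 + 5.283²/27) = 2.214
Welch–Satterthwaite df ≈ 36.51
p-value = P(T ≥ 2.214) ≈ 0.017
Since p ≈ 0.017 < α = 0.1, reject H0; the data support H1.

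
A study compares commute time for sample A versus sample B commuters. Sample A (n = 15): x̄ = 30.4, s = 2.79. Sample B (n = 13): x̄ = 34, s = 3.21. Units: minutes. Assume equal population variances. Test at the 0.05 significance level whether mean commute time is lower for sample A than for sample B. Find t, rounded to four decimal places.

Let group 1 = sample A, group 2 = sample B. H0: μ_1 = μ_2; H1: μ_1 < μ_2 (two-sample pooled-variance t-test, left-tailed).
s_p² = [(15−1)·2.79² + (13−1)·3.21²]/(15+13−2) = 8.94718
t = (30.4 − 34)/√[8.94718·(1/15 + 1/13)] = -3.1761
df = n₁ + n₂ − 2 = 26
p-value = P(T ≤ -3.1761) ≈ 0.002
Since p ≈ 0.002 < α = 0.05, reject H0; the evidence is statistically significant.

-3.1761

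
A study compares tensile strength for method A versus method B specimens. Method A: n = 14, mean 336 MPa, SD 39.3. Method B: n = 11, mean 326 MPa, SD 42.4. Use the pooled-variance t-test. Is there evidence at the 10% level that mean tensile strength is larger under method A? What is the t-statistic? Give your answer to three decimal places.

0.610

Let group 1 = method A, group 2 = method B. H0: μ_1 = μ_2; H1: μ_1 > μ_2 (two-sample pooled-variance t-test, right-tailed).
s_p² = [(14−1)·39.3² + (11−1)·42.4²]/(14+11−2) = 1654.61
t = (336 − 326)/√[1654.61·(1/14 + 1/11)] = 0.610
df = n₁ + n₂ − 2 = 23
p-value = P(T ≥ 0.610) ≈ 0.274
Since p ≈ 0.274 > α = 0.1, fail to reject H0; the evidence is not statistically significant.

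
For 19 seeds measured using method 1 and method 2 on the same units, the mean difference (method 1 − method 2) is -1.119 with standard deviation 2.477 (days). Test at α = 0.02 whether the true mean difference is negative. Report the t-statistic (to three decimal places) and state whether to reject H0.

t = -1.969; fail to reject H0

H0: μ_d = 0; H1: μ_d < 0 (paired t-test on the differences, left-tailed).
t = d̄/(s_d/√n) = -1.119/(2.477/√19) = -1.969
df = n − 1 = 18
p-value = P(T ≤ -1.969) ≈ 0.0323
Since p ≈ 0.0323 > α = 0.02, fail to reject H0; the data do not provide sufficient evidence against H0.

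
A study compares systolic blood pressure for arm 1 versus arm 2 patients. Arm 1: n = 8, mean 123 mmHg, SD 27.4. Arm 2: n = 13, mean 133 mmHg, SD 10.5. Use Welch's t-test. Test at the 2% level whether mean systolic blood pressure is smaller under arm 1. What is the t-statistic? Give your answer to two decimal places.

-0.99

Let group 1 = arm 1, group 2 = arm 2. H0: μ_1 = μ_2; H1: μ_1 < μ_2 (Welch's two-sample t-test, left-tailed).
t = (x̄_1 − x̄_2)/√(s_1²/n_1 + s_2²/n_2) = (123 − 133)/√(27.4²/8 + 10.5²/13) = -0.99
Welch–Satterthwaite df ≈ 8.28
p-value = P(T ≤ -0.99) ≈ 0.1754
Since p ≈ 0.1754 > α = 0.02, fail to reject H0; the data do not provide sufficient evidence against H0.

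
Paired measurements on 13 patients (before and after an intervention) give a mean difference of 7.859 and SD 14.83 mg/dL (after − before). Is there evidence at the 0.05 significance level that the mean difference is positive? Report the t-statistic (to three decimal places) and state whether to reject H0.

t = 1.911; reject H0

H0: μ_d = 0; H1: μ_d > 0 (paired t-test on the differences, right-tailed).
t = d̄/(s_d/√n) = 7.859/(14.83/√13) = 1.911
df = n − 1 = 12
p-value = P(T ≥ 1.911) ≈ 0.0401
Since p ≈ 0.0401 < α = 0.05, reject H0; the evidence is statistically significant.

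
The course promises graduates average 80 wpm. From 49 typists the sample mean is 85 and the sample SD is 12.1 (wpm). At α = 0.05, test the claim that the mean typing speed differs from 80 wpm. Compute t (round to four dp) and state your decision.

H0: μ = 80; H1: μ ≠ 80 (one-sample t-test, two-sided).
t = (x̄ − μ₀)/(s/√n) = (85 − 80)/(12.1/√49) = 2.8926
df = n − 1 = 48
Two-sided p-value ≈ 0.0057
Since p ≈ 0.0057 < α = 0.05, reject H0; the evidence is statistically significant.

t = 2.8926; reject H0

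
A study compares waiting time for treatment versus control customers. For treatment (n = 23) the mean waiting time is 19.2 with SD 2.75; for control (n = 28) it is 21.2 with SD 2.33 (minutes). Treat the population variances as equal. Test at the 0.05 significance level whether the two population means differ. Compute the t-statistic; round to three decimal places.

Let group 1 = treatment, group 2 = control. H0: μ_1 = μ_2; H1: μ_1 ≠ μ_2 (two-sample pooled-variance t-test, two-sided).
s_p² = [(23−1)·2.75² + (28−1)·2.33²]/(23+28−2) = 6.38684
t = (19.2 − 21.2)/√[6.38684·(1/23 + 1/28)] = -2.812
df = n₁ + n₂ − 2 = 49
Two-sided p-value ≈ 0.0071
Since p ≈ 0.0071 < α = 0.05, reject H0; the data support H1.

-2.812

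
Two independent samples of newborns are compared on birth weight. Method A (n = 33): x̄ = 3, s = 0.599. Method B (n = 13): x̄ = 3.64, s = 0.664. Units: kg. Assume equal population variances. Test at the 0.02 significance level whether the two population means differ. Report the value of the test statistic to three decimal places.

Let group 1 = method A, group 2 = method B. H0: μ_1 = μ_2; H1: μ_1 ≠ μ_2 (two-sample pooled-variance t-test, two-sided).
s_p² = [(33−1)·0.599² + (13−1)·0.664²]/(33+13−2) = 0.381191
t = (3 − 3.64)/√[0.381191·(1/33 + 1/13)] = -3.166
df = n₁ + n₂ − 2 = 44
Two-sided p-value ≈ 0.003
Since p ≈ 0.003 < α = 0.02, reject H0; the data support H1.

-3.166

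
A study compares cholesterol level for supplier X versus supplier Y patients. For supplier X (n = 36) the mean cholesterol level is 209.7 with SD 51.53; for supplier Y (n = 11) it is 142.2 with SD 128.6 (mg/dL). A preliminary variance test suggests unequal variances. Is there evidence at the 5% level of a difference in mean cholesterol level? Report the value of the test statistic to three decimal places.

Let group 1 = supplier X, group 2 = supplier Y. H0: μ_1 = μ_2; H1: μ_1 ≠ μ_2 (Welch's two-sample t-test, two-sided).
t = (x̄_1 − x̄_2)/√(s_1²/n_1 + s_2²/n_2) = (209.7 − 142.2)/√(51.53²/36 + 128.6²/11) = 1.700
Welch–Satterthwaite df ≈ 11.00
Two-sided p-value ≈ 0.1173
Since p ≈ 0.1173 > α = 0.05, fail to reject H0; the evidence is not statistically significant.

1.700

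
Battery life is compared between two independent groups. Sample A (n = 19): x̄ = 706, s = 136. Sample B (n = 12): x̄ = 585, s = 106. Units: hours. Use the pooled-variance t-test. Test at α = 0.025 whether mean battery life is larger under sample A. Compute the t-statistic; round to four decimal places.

Let group 1 = sample A, group 2 = sample B. H0: μ_1 = μ_2; H1: μ_1 > μ_2 (two-sample pooled-variance t-test, right-tailed).
s_p² = [(19−1)·136² + (12−1)·106²]/(19+12−2) = 15742.2
t = (706 − 585)/√[15742.2·(1/19 + 1/12)] = 2.6154
df = n₁ + n₂ − 2 = 29
p-value = P(T ≥ 2.6154) ≈ 0.007
Since p ≈ 0.007 < α = 0.025, reject H0; the data support H1.

2.6154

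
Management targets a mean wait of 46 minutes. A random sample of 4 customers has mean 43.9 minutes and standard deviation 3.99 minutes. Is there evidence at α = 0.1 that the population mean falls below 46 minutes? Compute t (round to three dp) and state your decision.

H0: μ = 46; H1: μ < 46 (one-sample t-test, left-tailed).
t = (x̄ − μ₀)/(s/√n) = (43.9 − 46)/(3.99/√4) = -1.053
df = n − 1 = 3
p-value = P(T ≤ -1.053) ≈ 0.1849
Since p ≈ 0.1849 > α = 0.1, fail to reject H0; the data do not provide sufficient evidence against H0.

t = -1.053; fail to reject H0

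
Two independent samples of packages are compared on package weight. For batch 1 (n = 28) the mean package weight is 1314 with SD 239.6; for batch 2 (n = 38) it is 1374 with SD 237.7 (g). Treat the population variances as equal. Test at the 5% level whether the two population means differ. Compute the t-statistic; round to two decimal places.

Let group 1 = batch 1, group 2 = batch 2. H0: μ_1 = μ_2; H1: μ_1 ≠ μ_2 (two-sample pooled-variance t-test, two-sided).
s_p² = [(28−1)·239.6² + (38−1)·237.7²]/(28+38−2) = 56883.9
t = (1314 − 1374)/√[56883.9·(1/28 + 1/38)] = -1.01
df = n₁ + n₂ − 2 = 64
Two-sided p-value ≈ 0.3163
Since p ≈ 0.3163 > α = 0.05, fail to reject H0; the data do not provide sufficient evidence against H0.

-1.01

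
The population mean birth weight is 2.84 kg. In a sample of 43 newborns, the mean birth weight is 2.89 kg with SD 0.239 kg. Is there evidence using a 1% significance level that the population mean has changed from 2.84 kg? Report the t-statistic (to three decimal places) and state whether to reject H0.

H0: μ = 2.84; H1: μ ≠ 2.84 (one-sample t-test, two-sided).
t = (x̄ − μ₀)/(s/√n) = (2.89 − 2.84)/(0.239/√43) = 1.372
df = n − 1 = 42
Two-sided p-value ≈ 0.1774
Since p ≈ 0.1774 > α = 0.01, fail to reject H0; the data do not provide sufficient evidence against H0.

t = 1.372; fail to reject H0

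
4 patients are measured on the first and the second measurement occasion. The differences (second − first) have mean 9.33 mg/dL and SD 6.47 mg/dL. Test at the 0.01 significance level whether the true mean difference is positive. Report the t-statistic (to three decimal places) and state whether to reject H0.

t = 2.884; fail to reject H0

H0: μ_d = 0; H1: μ_d > 0 (paired t-test on the differences, right-tailed).
t = d̄/(s_d/√n) = 9.33/(6.47/√4) = 2.884
df = n − 1 = 3
p-value = P(T ≥ 2.884) ≈ 0.0317
Since p ≈ 0.0317 > α = 0.01, fail to reject H0; the data do not provide sufficient evidence against H0.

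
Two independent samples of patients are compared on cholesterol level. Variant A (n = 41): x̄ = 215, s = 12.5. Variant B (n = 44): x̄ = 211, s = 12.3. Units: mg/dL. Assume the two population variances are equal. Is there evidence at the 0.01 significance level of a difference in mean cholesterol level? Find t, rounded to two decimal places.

Let group 1 = variant A, group 2 = variant B. H0: μ_1 = μ_2; H1: μ_1 ≠ μ_2 (two-sample pooled-variance t-test, two-sided).
s_p² = [(41−1)·12.5² + (44−1)·12.3²]/(41+44−2) = 153.68
t = (215 − 211)/√[153.68·(1/41 + 1/44)] = 1.49
df = n₁ + n₂ − 2 = 83
Two-sided p-value ≈ 0.1409
Since p ≈ 0.1409 > α = 0.01, fail to reject H0; the evidence is not statistically significant.

1.49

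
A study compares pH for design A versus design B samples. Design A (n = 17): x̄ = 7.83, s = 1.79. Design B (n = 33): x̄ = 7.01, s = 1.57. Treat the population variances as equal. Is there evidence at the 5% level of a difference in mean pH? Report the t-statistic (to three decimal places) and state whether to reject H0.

Let group 1 = design A, group 2 = design B. H0: μ_1 = μ_2; H1: μ_1 ≠ μ_2 (two-sample pooled-variance t-test, two-sided).
s_p² = [(17−1)·1.79² + (33−1)·1.57²]/(17+33−2) = 2.7113
t = (7.83 − 7.01)/√[2.7113·(1/17 + 1/33)] = 1.668
df = n₁ + n₂ − 2 = 48
Two-sided p-value ≈ 0.1018
Since p ≈ 0.1018 > α = 0.05, fail to reject H0; the evidence is not statistically significant.

t = 1.668; fail to reject H0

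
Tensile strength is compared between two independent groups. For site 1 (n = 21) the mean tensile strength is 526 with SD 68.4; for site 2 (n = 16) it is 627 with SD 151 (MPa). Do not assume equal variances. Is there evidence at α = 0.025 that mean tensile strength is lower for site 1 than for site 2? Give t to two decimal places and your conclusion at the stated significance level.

t = -2.49; reject H0

Let group 1 = site 1, group 2 = site 2. H0: μ_1 = μ_2; H1: μ_1 < μ_2 (Welch's two-sample t-test, left-tailed).
t = (x̄_1 − x̄_2)/√(s_1²/n_1 + s_2²/n_2) = (526 − 627)/√(68.4²/21 + 151²/16) = -2.49
Welch–Satterthwaite df ≈ 19.70
p-value = P(T ≤ -2.49) ≈ 0.0110
Since p ≈ 0.0110 < α = 0.025, reject H0; the evidence is statistically significant.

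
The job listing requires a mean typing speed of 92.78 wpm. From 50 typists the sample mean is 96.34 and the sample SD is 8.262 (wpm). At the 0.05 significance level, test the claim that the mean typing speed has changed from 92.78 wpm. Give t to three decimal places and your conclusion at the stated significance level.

H0: μ = 92.78; H1: μ ≠ 92.78 (one-sample t-test, two-sided).
t = (x̄ − μ₀)/(s/√n) = (96.34 − 92.78)/(8.262/√50) = 3.047
df = n − 1 = 49
Two-sided p-value ≈ 0.0037
Since p ≈ 0.0037 < α = 0.05, reject H0; the data support H1.

t = 3.047; reject H0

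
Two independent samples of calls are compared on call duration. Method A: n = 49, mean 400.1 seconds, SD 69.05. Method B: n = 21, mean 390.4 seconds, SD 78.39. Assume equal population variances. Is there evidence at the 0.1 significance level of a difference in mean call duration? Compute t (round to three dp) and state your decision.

t = 0.517; fail to reject H0

Let group 1 = method A, group 2 = method B. H0: μ_1 = μ_2; H1: μ_1 ≠ μ_2 (two-sample pooled-variance t-test, two-sided).
s_p² = [(49−1)·69.05² + (21−1)·78.39²]/(49+21−2) = 5172.93
t = (400.1 − 390.4)/√[5172.93·(1/49 + 1/21)] = 0.517
df = n₁ + n₂ − 2 = 68
Two-sided p-value ≈ 0.6068
Since p ≈ 0.6068 > α = 0.1, fail to reject H0; the evidence is not statistically significant.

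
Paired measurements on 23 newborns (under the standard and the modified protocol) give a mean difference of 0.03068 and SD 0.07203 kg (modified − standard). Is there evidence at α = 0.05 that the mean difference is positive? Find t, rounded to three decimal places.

H0: μ_d = 0; H1: μ_d > 0 (paired t-test on the differences, right-tailed).
t = d̄/(s_d/√n) = 0.03068/(0.07203/√23) = 2.043
df = n − 1 = 22
p-value = P(T ≥ 2.043) ≈ 0.0266
Since p ≈ 0.0266 < α = 0.05, reject H0; the data support H1.

2.043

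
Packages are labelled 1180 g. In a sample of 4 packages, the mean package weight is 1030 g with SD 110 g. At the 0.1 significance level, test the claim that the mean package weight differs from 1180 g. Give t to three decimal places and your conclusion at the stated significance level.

H0: μ = 1180; H1: μ ≠ 1180 (one-sample t-test, two-sided).
t = (x̄ − μ₀)/(s/√n) = (1030 − 1180)/(110/√4) = -2.727
df = n − 1 = 3
Two-sided p-value ≈ 0.0721
Since p ≈ 0.0721 < α = 0.1, reject H0; the evidence is statistically significant.

t = -2.727; reject H0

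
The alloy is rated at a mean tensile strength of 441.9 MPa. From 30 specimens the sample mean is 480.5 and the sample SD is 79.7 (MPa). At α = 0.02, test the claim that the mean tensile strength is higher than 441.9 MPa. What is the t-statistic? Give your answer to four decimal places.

H0: μ = 441.9; H1: μ > 441.9 (one-sample t-test, right-tailed).
t = (x̄ − μ₀)/(s/√n) = (480.5 − 441.9)/(79.7/√30) = 2.6527
df = n − 1 = 29
p-value = P(T ≥ 2.6527) ≈ 0.006
Since p ≈ 0.006 < α = 0.02, reject H0; the evidence is statistically significant.

2.6527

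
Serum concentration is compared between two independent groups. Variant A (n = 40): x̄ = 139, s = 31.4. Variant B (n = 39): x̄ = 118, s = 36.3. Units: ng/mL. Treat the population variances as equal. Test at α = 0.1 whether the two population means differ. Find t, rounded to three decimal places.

Let group 1 = variant A, group 2 = variant B. H0: μ_1 = μ_2; H1: μ_1 ≠ μ_2 (two-sample pooled-variance t-test, two-sided).
s_p² = [(40−1)·31.4² + (39−1)·36.3²]/(40+39−2) = 1149.67
t = (139 − 118)/√[1149.67·(1/40 + 1/39)] = 2.752
df = n₁ + n₂ − 2 = 77
Two-sided p-value ≈ 0.0074
Since p ≈ 0.0074 < α = 0.1, reject H0; the evidence is statistically significant.

2.752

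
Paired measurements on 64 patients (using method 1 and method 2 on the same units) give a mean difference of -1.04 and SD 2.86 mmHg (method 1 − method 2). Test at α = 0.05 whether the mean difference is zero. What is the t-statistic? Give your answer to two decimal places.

-2.91

H0: μ_d = 0; H1: μ_d ≠ 0 (paired t-test on the differences, two-sided).
t = d̄/(s_d/√n) = -1.04/(2.86/√64) = -2.91
df = n − 1 = 63
Two-sided p-value ≈ 0.005
Since p ≈ 0.005 < α = 0.05, reject H0; the evidence is statistically significant.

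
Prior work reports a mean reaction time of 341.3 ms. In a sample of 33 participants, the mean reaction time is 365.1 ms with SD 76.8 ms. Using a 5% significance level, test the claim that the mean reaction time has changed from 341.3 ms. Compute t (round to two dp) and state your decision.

t = 1.78; fail to reject H0

H0: μ = 341.3; H1: μ ≠ 341.3 (one-sample t-test, two-sided).
t = (x̄ − μ₀)/(s/√n) = (365.1 − 341.3)/(76.8/√33) = 1.78
df = n − 1 = 32
Two-sided p-value ≈ 0.085
Since p ≈ 0.085 > α = 0.05, fail to reject H0; the data do not provide sufficient evidence against H0.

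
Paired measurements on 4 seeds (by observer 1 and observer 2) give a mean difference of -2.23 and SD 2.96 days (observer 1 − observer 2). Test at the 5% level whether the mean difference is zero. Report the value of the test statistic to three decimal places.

-1.507

H0: μ_d = 0; H1: μ_d ≠ 0 (paired t-test on the differences, two-sided).
t = d̄/(s_d/√n) = -2.23/(2.96/√4) = -1.507
df = n − 1 = 3
Two-sided p-value ≈ 0.229
Since p ≈ 0.229 > α = 0.05, fail to reject H0; the data do not provide sufficient evidence against H0.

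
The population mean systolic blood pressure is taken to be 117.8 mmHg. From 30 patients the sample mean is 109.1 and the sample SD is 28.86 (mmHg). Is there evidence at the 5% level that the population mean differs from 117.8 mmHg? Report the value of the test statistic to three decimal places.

-1.651

H0: μ = 117.8; H1: μ ≠ 117.8 (one-sample t-test, two-sided).
t = (x̄ − μ₀)/(s/√n) = (109.1 − 117.8)/(28.86/√30) = -1.651
df = n − 1 = 29
Two-sided p-value ≈ 0.1095
Since p ≈ 0.1095 > α = 0.05, fail to reject H0; the data do not provide sufficient evidence against H0.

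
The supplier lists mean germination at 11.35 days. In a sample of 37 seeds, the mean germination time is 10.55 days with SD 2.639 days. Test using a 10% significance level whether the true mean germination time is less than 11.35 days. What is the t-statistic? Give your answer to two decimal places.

H0: μ = 11.35; H1: μ < 11.35 (one-sample t-test, left-tailed).
t = (x̄ − μ₀)/(s/√n) = (10.55 − 11.35)/(2.639/√37) = -1.84
df = n − 1 = 36
p-value = P(T ≤ -1.84) ≈ 0.0367
Since p ≈ 0.0367 < α = 0.1, reject H0; the data support H1.

-1.84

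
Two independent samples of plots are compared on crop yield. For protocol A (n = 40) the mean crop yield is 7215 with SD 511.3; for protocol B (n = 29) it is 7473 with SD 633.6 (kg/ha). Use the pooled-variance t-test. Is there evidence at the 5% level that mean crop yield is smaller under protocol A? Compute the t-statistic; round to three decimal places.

Let group 1 = protocol A, group 2 = protocol B. H0: μ_1 = μ_2; H1: μ_1 < μ_2 (two-sample pooled-variance t-test, left-tailed).
s_p² = [(40−1)·511.3² + (29−1)·633.6²]/(40+29−2) = 319944
t = (7215 − 7473)/√[319944·(1/40 + 1/29)] = -1.870
df = n₁ + n₂ − 2 = 67
p-value = P(T ≤ -1.870) ≈ 0.0329
Since p ≈ 0.0329 < α = 0.05, reject H0; the evidence is statistically significant.

-1.870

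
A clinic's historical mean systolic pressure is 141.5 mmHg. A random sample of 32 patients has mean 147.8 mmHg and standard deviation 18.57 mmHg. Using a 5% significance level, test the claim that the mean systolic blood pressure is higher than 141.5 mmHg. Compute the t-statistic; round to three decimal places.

1.919

H0: μ = 141.5; H1: μ > 141.5 (one-sample t-test, right-tailed).
t = (x̄ − μ₀)/(s/√n) = (147.8 − 141.5)/(18.57/√32) = 1.919
df = n − 1 = 31
p-value = P(T ≥ 1.919) ≈ 0.0321
Since p ≈ 0.0321 < α = 0.05, reject H0; the data support H1.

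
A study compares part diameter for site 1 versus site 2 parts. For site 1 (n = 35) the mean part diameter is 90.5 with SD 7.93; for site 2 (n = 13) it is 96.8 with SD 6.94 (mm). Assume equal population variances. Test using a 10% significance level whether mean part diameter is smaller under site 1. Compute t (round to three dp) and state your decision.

Let group 1 = site 1, group 2 = site 2. H0: μ_1 = μ_2; H1: μ_1 < μ_2 (two-sample pooled-variance t-test, left-tailed).
s_p² = [(35−1)·7.93² + (13−1)·6.94²]/(35+13−2) = 59.0446
t = (90.5 − 96.8)/√[59.0446·(1/35 + 1/13)] = -2.524
df = n₁ + n₂ − 2 = 46
p-value = P(T ≤ -2.524) ≈ 0.0076
Since p ≈ 0.0076 < α = 0.1, reject H0; the data support H1.

t = -2.524; reject H0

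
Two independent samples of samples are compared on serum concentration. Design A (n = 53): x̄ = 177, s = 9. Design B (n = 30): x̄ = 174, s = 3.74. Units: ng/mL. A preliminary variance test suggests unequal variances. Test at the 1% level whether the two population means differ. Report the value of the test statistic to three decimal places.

2.124

Let group 1 = design A, group 2 = design B. H0: μ_1 = μ_2; H1: μ_1 ≠ μ_2 (Welch's two-sample t-test, two-sided).
t = (x̄_1 − x̄_2)/√(s_1²/n_1 + s_2²/n_2) = (177 − 174)/√(9²/53 + 3.74²/30) = 2.124
Welch–Satterthwaite df ≈ 75.90
Two-sided p-value ≈ 0.0369
Since p ≈ 0.0369 > α = 0.01, fail to reject H0; the data do not provide sufficient evidence against H0.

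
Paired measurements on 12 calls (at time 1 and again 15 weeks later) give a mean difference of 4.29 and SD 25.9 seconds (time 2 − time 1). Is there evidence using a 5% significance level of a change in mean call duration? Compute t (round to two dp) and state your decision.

t = 0.57; fail to reject H0

H0: μ_d = 0; H1: μ_d ≠ 0 (paired t-test on the differences, two-sided).
t = d̄/(s_d/√n) = 4.29/(25.9/√12) = 0.57
df = n − 1 = 11
Two-sided p-value ≈ 0.5777
Since p ≈ 0.5777 > α = 0.05, fail to reject H0; the data do not provide sufficient evidence against H0.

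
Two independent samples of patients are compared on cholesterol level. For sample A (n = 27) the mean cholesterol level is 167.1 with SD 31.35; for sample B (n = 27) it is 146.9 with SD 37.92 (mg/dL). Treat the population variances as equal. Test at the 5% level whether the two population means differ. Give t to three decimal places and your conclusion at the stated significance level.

t = 2.133; reject H0

Let group 1 = sample A, group 2 = sample B. H0: μ_1 = μ_2; H1: μ_1 ≠ μ_2 (two-sample pooled-variance t-test, two-sided).
s_p² = [(27−1)·31.35² + (27−1)·37.92²]/(27+27−2) = 1210.37
t = (167.1 − 146.9)/√[1210.37·(1/27 + 1/27)] = 2.133
df = n₁ + n₂ − 2 = 52
Two-sided p-value ≈ 0.0376
Since p ≈ 0.0376 < α = 0.05, reject H0; the data support H1.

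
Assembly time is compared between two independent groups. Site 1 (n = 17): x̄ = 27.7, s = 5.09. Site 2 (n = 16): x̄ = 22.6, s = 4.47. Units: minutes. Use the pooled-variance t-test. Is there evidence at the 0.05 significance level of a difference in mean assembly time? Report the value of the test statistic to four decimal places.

3.0504

Let group 1 = site 1, group 2 = site 2. H0: μ_1 = μ_2; H1: μ_1 ≠ μ_2 (two-sample pooled-variance t-test, two-sided).
s_p² = [(17−1)·5.09² + (16−1)·4.47²]/(17+16−2) = 23.0401
t = (27.7 − 22.6)/√[23.0401·(1/17 + 1/16)] = 3.0504
df = n₁ + n₂ − 2 = 31
Two-sided p-value ≈ 0.005
Since p ≈ 0.005 < α = 0.05, reject H0; the evidence is statistically significant.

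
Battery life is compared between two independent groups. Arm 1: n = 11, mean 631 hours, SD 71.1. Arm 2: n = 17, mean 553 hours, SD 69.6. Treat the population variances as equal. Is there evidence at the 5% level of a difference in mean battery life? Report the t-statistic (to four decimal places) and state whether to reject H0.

t = 2.8722; reject H0

Let group 1 = arm 1, group 2 = arm 2. H0: μ_1 = μ_2; H1: μ_1 ≠ μ_2 (two-sample pooled-variance t-test, two-sided).
s_p² = [(11−1)·71.1² + (17−1)·69.6²]/(11+17−2) = 4925.33
t = (631 − 553)/√[4925.33·(1/11 + 1/17)] = 2.8722
df = n₁ + n₂ − 2 = 26
Two-sided p-value ≈ 0.008
Since p ≈ 0.008 < α = 0.05, reject H0; the evidence is statistically significant.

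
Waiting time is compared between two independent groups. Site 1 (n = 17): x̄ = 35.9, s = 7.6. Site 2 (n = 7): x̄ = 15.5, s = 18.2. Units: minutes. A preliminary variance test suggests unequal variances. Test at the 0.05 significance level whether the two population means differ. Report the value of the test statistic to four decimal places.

2.8645

Let group 1 = site 1, group 2 = site 2. H0: μ_1 = μ_2; H1: μ_1 ≠ μ_2 (Welch's two-sample t-test, two-sided).
t = (x̄_1 − x̄_2)/√(s_1²/n_1 + s_2²/n_2) = (35.9 − 15.5)/√(7.6²/17 + 18.2²/7) = 2.8645
Welch–Satterthwaite df ≈ 6.88
Two-sided p-value ≈ 0.0246
Since p ≈ 0.0246 < α = 0.05, reject H0; the evidence is statistically significant.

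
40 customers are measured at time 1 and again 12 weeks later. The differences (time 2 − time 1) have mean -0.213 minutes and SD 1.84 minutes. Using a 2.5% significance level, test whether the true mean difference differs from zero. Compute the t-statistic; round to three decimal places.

-0.732

H0: μ_d = 0; H1: μ_d ≠ 0 (paired t-test on the differences, two-sided).
t = d̄/(s_d/√n) = -0.213/(1.84/√40) = -0.732
df = n − 1 = 39
Two-sided p-value ≈ 0.468
Since p ≈ 0.468 > α = 0.025, fail to reject H0; the evidence is not statistically significant.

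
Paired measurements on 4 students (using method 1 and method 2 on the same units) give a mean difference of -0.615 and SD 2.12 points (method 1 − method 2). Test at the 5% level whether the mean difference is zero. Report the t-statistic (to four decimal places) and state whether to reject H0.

H0: μ_d = 0; H1: μ_d ≠ 0 (paired t-test on the differences, two-sided).
t = d̄/(s_d/√n) = -0.615/(2.12/√4) = -0.5802
df = n − 1 = 3
Two-sided p-value ≈ 0.6025
Since p ≈ 0.6025 > α = 0.05, fail to reject H0; the data do not provide sufficient evidence against H0.

t = -0.5802; fail to reject H0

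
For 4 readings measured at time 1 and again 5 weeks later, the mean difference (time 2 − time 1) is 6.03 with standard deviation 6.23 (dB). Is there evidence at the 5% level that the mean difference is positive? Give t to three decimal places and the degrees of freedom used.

t = 1.936, df = 3

H0: μ_d = 0; H1: μ_d > 0 (paired t-test on the differences, right-tailed).
t = d̄/(s_d/√n) = 6.03/(6.23/√4) = 1.936
df = n − 1 = 3
p-value = P(T ≥ 1.936) ≈ 0.0742
Since p ≈ 0.0742 > α = 0.05, fail to reject H0; the data do not provide sufficient evidence against H0.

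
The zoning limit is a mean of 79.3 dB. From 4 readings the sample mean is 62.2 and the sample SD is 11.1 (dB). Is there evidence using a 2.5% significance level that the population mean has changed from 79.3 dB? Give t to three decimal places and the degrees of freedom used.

H0: μ = 79.3; H1: μ ≠ 79.3 (one-sample t-test, two-sided).
t = (x̄ − μ₀)/(s/√n) = (62.2 − 79.3)/(11.1/√4) = -3.081
df = n − 1 = 3
Two-sided p-value ≈ 0.0541
Since p ≈ 0.0541 > α = 0.025, fail to reject H0; the data do not provide sufficient evidence against H0.

t = -3.081, df = 3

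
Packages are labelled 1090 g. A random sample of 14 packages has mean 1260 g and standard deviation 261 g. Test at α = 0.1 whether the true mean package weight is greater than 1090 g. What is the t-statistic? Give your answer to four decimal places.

H0: μ = 1090; H1: μ > 1090 (one-sample t-test, right-tailed).
t = (x̄ − μ₀)/(s/√n) = (1260 − 1090)/(261/√14) = 2.4371
df = n − 1 = 13
p-value = P(T ≥ 2.4371) ≈ 0.0150
Since p ≈ 0.0150 < α = 0.1, reject H0; the data support H1.

2.4371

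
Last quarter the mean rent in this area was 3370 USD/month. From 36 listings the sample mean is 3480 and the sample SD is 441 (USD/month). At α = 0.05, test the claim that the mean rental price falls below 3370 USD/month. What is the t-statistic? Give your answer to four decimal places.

H0: μ = 3370; H1: μ < 3370 (one-sample t-test, left-tailed).
t = (x̄ − μ₀)/(s/√n) = (3480 − 3370)/(441/√36) = 1.4966
df = n − 1 = 35
p-value = P(T ≤ 1.4966) ≈ 0.928
Since p ≈ 0.928 > α = 0.05, fail to reject H0; the data do not provide sufficient evidence against H0.

1.4966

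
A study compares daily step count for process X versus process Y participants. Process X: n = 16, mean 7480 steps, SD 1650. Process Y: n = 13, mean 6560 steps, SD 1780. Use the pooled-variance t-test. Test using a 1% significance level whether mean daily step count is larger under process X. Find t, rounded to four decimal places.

Let group 1 = process X, group 2 = process Y. H0: μ_1 = μ_2; H1: μ_1 > μ_2 (two-sample pooled-variance t-test, right-tailed).
s_p² = [(16−1)·1650² + (13−1)·1780²]/(16+13−2) = 2920680
t = (7480 − 6560)/√[2920680·(1/16 + 1/13)] = 1.4417
df = n₁ + n₂ − 2 = 27
p-value = P(T ≥ 1.4417) ≈ 0.080
Since p ≈ 0.080 > α = 0.01, fail to reject H0; the evidence is not statistically significant.

1.4417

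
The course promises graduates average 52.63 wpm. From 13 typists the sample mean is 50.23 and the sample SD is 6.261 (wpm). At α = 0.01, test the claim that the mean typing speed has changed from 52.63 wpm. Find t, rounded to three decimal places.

H0: μ = 52.63; H1: μ ≠ 52.63 (one-sample t-test, two-sided).
t = (x̄ − μ₀)/(s/√n) = (50.23 − 52.63)/(6.261/√13) = -1.382
df = n − 1 = 12
Two-sided p-value ≈ 0.192
Since p ≈ 0.192 > α = 0.01, fail to reject H0; the evidence is not statistically significant.

-1.382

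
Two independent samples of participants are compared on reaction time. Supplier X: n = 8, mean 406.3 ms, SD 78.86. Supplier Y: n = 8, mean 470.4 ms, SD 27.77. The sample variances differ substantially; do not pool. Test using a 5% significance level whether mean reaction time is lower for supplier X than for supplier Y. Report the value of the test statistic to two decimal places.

-2.17

Let group 1 = supplier X, group 2 = supplier Y. H0: μ_1 = μ_2; H1: μ_1 < μ_2 (Welch's two-sample t-test, left-tailed).
t = (x̄_1 − x̄_2)/√(s_1²/n_1 + s_2²/n_2) = (406.3 − 470.4)/√(78.86²/8 + 27.77²/8) = -2.17
Welch–Satterthwaite df ≈ 8.71
p-value = P(T ≤ -2.17) ≈ 0.0296
Since p ≈ 0.0296 < α = 0.05, reject H0; the evidence is statistically significant.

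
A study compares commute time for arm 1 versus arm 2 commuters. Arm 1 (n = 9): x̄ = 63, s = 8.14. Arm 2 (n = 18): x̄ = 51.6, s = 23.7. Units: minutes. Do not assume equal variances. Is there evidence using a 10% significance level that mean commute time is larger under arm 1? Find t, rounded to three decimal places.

1.836

Let group 1 = arm 1, group 2 = arm 2. H0: μ_1 = μ_2; H1: μ_1 > μ_2 (Welch's two-sample t-test, right-tailed).
t = (x̄_1 − x̄_2)/√(s_1²/n_1 + s_2²/n_2) = (63 − 51.6)/√(8.14²/9 + 23.7²/18) = 1.836
Welch–Satterthwaite df ≈ 23.22
p-value = P(T ≥ 1.836) ≈ 0.0396
Since p ≈ 0.0396 < α = 0.1, reject H0; the data support H1.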